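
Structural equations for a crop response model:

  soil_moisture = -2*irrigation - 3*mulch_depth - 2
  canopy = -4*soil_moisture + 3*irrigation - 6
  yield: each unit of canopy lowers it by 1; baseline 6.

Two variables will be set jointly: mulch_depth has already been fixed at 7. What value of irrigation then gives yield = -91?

irrigation = 1

With mulch_depth held at 7:
Substituting into the soil_moisture equation gives soil_moisture = -2*irrigation - 23.
So canopy = 11*irrigation + 86.
yield becomes -11*irrigation - 80.
Solve -11*irrigation - 80 = -91: irrigation = (-91 + 80) / -11 = 1.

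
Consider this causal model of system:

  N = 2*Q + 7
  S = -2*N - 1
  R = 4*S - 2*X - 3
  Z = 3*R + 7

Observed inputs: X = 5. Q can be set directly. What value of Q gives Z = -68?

Substituting into the S equation gives S = -4*Q - 15.
Substituting into the R equation gives R = -16*Q - 73.
Substituting into the Z equation gives Z = -48*Q - 212.
Solve -48*Q - 212 = -68: Q = (-68 + 212) / -48 = -3.

Q = -3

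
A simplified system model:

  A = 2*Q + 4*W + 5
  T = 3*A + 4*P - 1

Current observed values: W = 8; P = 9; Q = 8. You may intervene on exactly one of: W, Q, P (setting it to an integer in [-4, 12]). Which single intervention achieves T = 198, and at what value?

set P = 10

Intervening on W: T = 12*W + 98. Reaching 198 requires W = 25/3, not an integer.
Intervening on Q: T = 6*Q + 146. Reaching 198 requires Q = 26/3, not an integer.
Intervening on P: with other inputs at their observed values, T = 4*P + 158. Solving for 198 gives P = 10, within [-4, 12].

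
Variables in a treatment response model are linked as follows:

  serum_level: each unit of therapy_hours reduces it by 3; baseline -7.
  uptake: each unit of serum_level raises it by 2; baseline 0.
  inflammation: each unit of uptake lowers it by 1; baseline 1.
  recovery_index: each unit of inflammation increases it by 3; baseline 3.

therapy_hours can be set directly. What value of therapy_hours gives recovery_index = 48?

therapy_hours = 0

Substituting into the uptake equation gives uptake = -6*therapy_hours - 14.
inflammation becomes 6*therapy_hours + 15.
Substituting into the recovery_index equation gives recovery_index = 18*therapy_hours + 48.
Solve 18*therapy_hours + 48 = 48: therapy_hours = (48 - 48) / 18 = 0.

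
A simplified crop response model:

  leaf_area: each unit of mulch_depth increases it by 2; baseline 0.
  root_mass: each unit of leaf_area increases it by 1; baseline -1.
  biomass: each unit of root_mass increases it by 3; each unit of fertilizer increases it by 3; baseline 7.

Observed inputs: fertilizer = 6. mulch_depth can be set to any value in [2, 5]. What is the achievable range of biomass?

Substituting into the root_mass equation gives root_mass = 2*mulch_depth - 1.
So biomass = 6*mulch_depth + 22.
Linear in mulch_depth, so extremes are at the endpoints: mulch_depth = 2 gives biomass = 34; mulch_depth = 5 gives biomass = 52.

34 to 52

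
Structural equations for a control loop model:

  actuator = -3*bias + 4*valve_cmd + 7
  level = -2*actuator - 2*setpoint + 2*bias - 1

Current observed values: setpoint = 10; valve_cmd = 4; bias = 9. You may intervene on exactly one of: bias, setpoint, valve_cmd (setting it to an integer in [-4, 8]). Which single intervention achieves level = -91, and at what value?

Intervening on bias: with other inputs at their observed values, level = 8*bias - 67. Solving for -91 gives bias = -3, within [-4, 8].
Intervening on setpoint: level = -2*setpoint + 25. Reaching -91 requires setpoint = 58, outside [-4, 8].
Intervening on valve_cmd: level = -8*valve_cmd + 37. Reaching -91 requires valve_cmd = 16, outside [-4, 8].

set bias = -3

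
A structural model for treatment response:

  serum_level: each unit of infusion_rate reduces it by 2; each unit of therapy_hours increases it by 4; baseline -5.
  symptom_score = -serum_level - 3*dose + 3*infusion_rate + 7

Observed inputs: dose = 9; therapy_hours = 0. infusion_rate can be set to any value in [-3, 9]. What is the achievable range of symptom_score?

-30 to 30

Substituting into the serum_level equation gives serum_level = -2*infusion_rate - 5.
Substituting into the symptom_score equation gives symptom_score = 5*infusion_rate - 15.
Linear in infusion_rate, so extremes are at the endpoints: infusion_rate = -3 gives symptom_score = -30; infusion_rate = 9 gives symptom_score = 30.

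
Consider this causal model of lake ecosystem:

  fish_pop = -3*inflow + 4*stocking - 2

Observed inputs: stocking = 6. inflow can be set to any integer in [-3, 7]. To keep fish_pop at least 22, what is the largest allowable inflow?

Substituting into the fish_pop equation gives fish_pop = -3*inflow + 22.
Require -3*inflow + 22 ≥ 22, so inflow ≤ 0.
The largest integer in [-3, 7] satisfying this is 0.

inflow = 0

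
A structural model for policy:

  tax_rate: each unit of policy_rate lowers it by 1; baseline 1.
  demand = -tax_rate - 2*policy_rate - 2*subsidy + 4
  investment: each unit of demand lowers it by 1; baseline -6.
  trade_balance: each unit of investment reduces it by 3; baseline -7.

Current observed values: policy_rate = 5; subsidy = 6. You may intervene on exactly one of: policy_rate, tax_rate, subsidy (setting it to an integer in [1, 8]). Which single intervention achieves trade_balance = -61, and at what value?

Intervening on policy_rate: trade_balance = -3*policy_rate - 16. Reaching -61 requires policy_rate = 15, outside [1, 8].
Intervening on tax_rate: with other inputs at their observed values, trade_balance = -3*tax_rate - 43. Solving for -61 gives tax_rate = 6, within [1, 8].
Intervening on subsidy: trade_balance = -6*subsidy + 5. Reaching -61 requires subsidy = 11, outside [1, 8].

set tax_rate = 6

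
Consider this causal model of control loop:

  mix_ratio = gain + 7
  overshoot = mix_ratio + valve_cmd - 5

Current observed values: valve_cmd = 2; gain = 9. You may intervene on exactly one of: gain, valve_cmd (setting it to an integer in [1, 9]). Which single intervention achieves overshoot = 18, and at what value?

set valve_cmd = 7

Intervening on gain: overshoot = gain + 4. Reaching 18 requires gain = 14, outside [1, 9].
Intervening on valve_cmd: with other inputs at their observed values, overshoot = valve_cmd + 11. Solving for 18 gives valve_cmd = 7, within [1, 9].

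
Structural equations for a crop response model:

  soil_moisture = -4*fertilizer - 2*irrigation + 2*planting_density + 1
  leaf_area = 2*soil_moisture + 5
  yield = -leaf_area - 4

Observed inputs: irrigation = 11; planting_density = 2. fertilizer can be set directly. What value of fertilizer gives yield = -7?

Substituting into the soil_moisture equation gives soil_moisture = -4*fertilizer - 17.
Substituting into the leaf_area equation gives leaf_area = -8*fertilizer - 29.
yield becomes 8*fertilizer + 25.
Solve 8*fertilizer + 25 = -7: fertilizer = (-7 - 25) / 8 = -4.

fertilizer = -4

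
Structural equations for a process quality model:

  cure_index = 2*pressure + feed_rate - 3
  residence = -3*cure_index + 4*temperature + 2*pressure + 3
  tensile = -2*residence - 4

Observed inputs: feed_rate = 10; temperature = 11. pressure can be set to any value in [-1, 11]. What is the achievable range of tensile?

Substituting into the cure_index equation gives cure_index = 2*pressure + 7.
So residence = -4*pressure + 26.
tensile becomes 8*pressure - 56.
Linear in pressure, so extremes are at the endpoints: pressure = -1 gives tensile = -64; pressure = 11 gives tensile = 32.

-64 to 32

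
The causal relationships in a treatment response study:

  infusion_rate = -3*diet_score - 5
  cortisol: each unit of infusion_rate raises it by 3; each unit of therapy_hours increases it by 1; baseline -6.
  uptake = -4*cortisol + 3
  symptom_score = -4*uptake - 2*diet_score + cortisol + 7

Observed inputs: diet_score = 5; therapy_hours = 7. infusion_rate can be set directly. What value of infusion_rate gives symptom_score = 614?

infusion_rate = 12

Intervening on infusion_rate fixes its value directly, overriding its dependence on diet_score.
Substituting into the cortisol equation gives cortisol = 3*infusion_rate + 1.
Substituting into the uptake equation gives uptake = -12*infusion_rate - 1.
Substituting into the symptom_score equation gives symptom_score = 51*infusion_rate + 2.
Solve 51*infusion_rate + 2 = 614: infusion_rate = (614 - 2) / 51 = 12.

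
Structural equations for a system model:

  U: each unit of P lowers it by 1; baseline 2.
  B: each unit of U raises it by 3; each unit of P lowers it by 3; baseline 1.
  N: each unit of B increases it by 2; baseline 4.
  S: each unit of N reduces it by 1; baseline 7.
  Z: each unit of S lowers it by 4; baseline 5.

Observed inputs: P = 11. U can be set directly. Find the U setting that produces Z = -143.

Intervening on U fixes its value directly, overriding its dependence on P.
Substituting into the B equation gives B = 3*U - 32.
Substituting into the N equation gives N = 6*U - 60.
So S = -6*U + 67.
Z becomes 24*U - 263.
Solve 24*U - 263 = -143: U = (-143 + 263) / 24 = 5.

U = 5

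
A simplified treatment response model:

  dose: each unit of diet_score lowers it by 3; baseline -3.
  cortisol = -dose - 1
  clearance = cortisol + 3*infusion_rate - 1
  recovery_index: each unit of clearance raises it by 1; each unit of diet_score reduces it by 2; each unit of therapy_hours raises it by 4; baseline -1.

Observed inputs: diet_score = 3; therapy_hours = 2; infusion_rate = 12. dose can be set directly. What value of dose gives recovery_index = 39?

dose = -4

Intervening on dose fixes its value directly, overriding its dependence on diet_score.
Substituting into the clearance equation gives clearance = -dose + 34.
So recovery_index = -dose + 35.
Solve -dose + 35 = 39: dose = (39 - 35) / -1 = -4.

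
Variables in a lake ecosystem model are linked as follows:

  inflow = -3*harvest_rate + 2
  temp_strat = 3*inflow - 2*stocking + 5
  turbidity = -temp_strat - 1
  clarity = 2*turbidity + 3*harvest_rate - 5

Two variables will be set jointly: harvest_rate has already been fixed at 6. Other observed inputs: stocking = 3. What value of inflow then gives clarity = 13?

With harvest_rate held at 6:
Intervening on inflow fixes its value directly, overriding its dependence on harvest_rate.
Substituting into the temp_strat equation gives temp_strat = 3*inflow - 1.
So turbidity = -3*inflow.
clarity becomes -6*inflow + 13.
Solve -6*inflow + 13 = 13: inflow = (13 - 13) / -6 = 0.

inflow = 0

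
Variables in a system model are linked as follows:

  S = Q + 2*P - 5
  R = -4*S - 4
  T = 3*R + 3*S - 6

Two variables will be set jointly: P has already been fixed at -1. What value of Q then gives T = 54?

Q = -1

With P held at -1:
Substituting into the S equation gives S = Q - 7.
Substituting into the R equation gives R = -4*Q + 24.
Substituting into the T equation gives T = -9*Q + 45.
Solve -9*Q + 45 = 54: Q = (54 - 45) / -9 = -1.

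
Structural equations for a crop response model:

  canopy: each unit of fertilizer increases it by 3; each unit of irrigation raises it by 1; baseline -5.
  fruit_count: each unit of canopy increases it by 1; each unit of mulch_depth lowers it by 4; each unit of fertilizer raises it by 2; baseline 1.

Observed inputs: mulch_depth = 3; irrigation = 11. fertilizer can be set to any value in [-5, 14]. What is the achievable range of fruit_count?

Substituting into the canopy equation gives canopy = 3*fertilizer + 6.
So fruit_count = 5*fertilizer - 5.
Linear in fertilizer, so extremes are at the endpoints: fertilizer = -5 gives fruit_count = -30; fertilizer = 14 gives fruit_count = 65.

-30 to 65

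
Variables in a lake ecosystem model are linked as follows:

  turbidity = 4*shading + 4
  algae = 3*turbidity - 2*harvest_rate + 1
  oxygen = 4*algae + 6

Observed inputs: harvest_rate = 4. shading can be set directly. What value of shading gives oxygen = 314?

Substituting into the algae equation gives algae = 12*shading + 5.
Substituting into the oxygen equation gives oxygen = 48*shading + 26.
Solve 48*shading + 26 = 314: shading = (314 - 26) / 48 = 6.

shading = 6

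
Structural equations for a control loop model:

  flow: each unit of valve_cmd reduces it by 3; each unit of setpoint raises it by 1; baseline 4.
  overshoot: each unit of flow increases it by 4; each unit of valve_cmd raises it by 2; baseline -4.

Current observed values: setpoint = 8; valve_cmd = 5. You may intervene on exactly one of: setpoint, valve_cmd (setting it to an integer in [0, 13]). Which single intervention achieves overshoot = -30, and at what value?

Intervening on setpoint: with other inputs at their observed values, overshoot = 4*setpoint - 38. Solving for -30 gives setpoint = 2, within [0, 13].
Intervening on valve_cmd: overshoot = -10*valve_cmd + 44. Reaching -30 requires valve_cmd = 37/5, not an integer.

set setpoint = 2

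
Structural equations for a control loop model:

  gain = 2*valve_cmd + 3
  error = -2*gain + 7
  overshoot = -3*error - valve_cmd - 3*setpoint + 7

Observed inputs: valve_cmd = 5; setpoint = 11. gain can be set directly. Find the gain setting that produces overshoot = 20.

Intervening on gain fixes its value directly, overriding its dependence on valve_cmd.
Substituting into the overshoot equation gives overshoot = 6*gain - 52.
Solve 6*gain - 52 = 20: gain = (20 + 52) / 6 = 12.

gain = 12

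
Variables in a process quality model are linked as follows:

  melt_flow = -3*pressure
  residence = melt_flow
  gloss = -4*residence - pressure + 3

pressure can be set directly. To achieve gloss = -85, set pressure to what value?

Substituting into the residence equation gives residence = -3*pressure.
This gives gloss = 11*pressure + 3.
Solve 11*pressure + 3 = -85: pressure = (-85 - 3) / 11 = -8.

pressure = -8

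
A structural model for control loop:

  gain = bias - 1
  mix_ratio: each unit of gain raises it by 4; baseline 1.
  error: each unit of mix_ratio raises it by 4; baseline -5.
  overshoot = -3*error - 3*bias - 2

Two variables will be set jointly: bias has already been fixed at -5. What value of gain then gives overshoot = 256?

With bias held at -5:
Intervening on gain fixes its value directly, overriding its dependence on bias.
Substituting into the error equation gives error = 16*gain - 1.
overshoot becomes -48*gain + 16.
Solve -48*gain + 16 = 256: gain = (256 - 16) / -48 = -5.

gain = -5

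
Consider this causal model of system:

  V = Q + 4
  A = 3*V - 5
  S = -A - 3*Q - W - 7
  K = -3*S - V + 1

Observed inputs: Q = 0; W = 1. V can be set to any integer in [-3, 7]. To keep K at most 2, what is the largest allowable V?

Intervening on V fixes its value directly, overriding its dependence on Q.
Substituting into the S equation gives S = -3*V - 3.
Substituting into the K equation gives K = 8*V + 10.
Require 8*V + 10 ≤ 2, so V ≤ -1.
The largest integer in [-3, 7] satisfying this is -1.

V = -1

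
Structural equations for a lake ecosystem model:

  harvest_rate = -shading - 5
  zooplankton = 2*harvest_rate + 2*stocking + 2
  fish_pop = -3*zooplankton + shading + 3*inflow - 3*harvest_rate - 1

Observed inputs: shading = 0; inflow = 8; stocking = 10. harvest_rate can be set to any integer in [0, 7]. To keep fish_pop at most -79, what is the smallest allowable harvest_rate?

harvest_rate = 4

Intervening on harvest_rate fixes its value directly, overriding its dependence on shading.
Substituting into the zooplankton equation gives zooplankton = 2*harvest_rate + 22.
Substituting into the fish_pop equation gives fish_pop = -9*harvest_rate - 43.
Require -9*harvest_rate - 43 ≤ -79, so harvest_rate ≥ 4.
The smallest integer in [0, 7] satisfying this is 4.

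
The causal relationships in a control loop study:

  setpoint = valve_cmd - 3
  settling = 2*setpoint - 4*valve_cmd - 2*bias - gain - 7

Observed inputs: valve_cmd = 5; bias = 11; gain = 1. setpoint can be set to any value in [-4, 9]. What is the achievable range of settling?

Intervening on setpoint fixes its value directly, overriding its dependence on valve_cmd.
Substituting into the settling equation gives settling = 2*setpoint - 50.
Linear in setpoint, so extremes are at the endpoints: setpoint = -4 gives settling = -58; setpoint = 9 gives settling = -32.

-58 to -32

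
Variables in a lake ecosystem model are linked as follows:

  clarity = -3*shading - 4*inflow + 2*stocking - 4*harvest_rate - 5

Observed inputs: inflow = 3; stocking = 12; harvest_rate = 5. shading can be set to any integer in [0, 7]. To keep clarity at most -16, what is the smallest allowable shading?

Substituting into the clarity equation gives clarity = -3*shading - 13.
Require -3*shading - 13 ≤ -16, so shading ≥ 1.
The smallest integer in [0, 7] satisfying this is 1.

shading = 1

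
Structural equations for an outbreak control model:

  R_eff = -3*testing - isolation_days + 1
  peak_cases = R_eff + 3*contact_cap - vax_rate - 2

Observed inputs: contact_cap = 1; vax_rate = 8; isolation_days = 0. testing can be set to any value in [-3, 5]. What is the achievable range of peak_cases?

-21 to 3

Substituting into the R_eff equation gives R_eff = -3*testing + 1.
So peak_cases = -3*testing - 6.
Linear in testing, so extremes are at the endpoints: testing = -3 gives peak_cases = 3; testing = 5 gives peak_cases = -21.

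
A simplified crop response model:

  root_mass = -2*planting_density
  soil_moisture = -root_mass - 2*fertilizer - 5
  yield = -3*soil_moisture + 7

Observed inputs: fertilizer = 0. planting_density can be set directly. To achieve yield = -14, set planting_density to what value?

Substituting into the soil_moisture equation gives soil_moisture = 2*planting_density - 5.
So yield = -6*planting_density + 22.
Solve -6*planting_density + 22 = -14: planting_density = (-14 - 22) / -6 = 6.

planting_density = 6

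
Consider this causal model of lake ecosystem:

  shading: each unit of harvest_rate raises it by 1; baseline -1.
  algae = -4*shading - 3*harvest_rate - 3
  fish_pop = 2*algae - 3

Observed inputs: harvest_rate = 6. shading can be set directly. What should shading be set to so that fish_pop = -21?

Intervening on shading fixes its value directly, overriding its dependence on harvest_rate.
Substituting into the algae equation gives algae = -4*shading - 21.
This gives fish_pop = -8*shading - 45.
Solve -8*shading - 45 = -21: shading = (-21 + 45) / -8 = -3.

shading = -3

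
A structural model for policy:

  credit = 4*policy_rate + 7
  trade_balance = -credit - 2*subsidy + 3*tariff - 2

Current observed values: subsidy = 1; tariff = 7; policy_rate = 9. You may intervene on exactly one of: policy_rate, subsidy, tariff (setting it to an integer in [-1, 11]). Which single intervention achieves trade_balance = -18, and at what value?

Intervening on policy_rate: with other inputs at their observed values, trade_balance = -4*policy_rate + 10. Solving for -18 gives policy_rate = 7, within [-1, 11].
Intervening on subsidy: trade_balance = -2*subsidy - 24. Reaching -18 requires subsidy = -3, outside [-1, 11].
Intervening on tariff: trade_balance = 3*tariff - 47. Reaching -18 requires tariff = 29/3, not an integer.

set policy_rate = 7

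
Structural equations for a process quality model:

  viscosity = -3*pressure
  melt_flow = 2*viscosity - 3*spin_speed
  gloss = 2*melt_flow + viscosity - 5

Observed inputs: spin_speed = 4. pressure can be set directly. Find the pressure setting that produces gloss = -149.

Substituting into the melt_flow equation gives melt_flow = -6*pressure - 12.
gloss becomes -15*pressure - 29.
Solve -15*pressure - 29 = -149: pressure = (-149 + 29) / -15 = 8.

pressure = 8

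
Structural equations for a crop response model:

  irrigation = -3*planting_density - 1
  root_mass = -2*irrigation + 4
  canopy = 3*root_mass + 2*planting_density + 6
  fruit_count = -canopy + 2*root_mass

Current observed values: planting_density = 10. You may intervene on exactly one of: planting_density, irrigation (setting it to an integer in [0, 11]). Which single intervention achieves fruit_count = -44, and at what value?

set planting_density = 4

Intervening on planting_density: with other inputs at their observed values, fruit_count = -8*planting_density - 12. Solving for -44 gives planting_density = 4, within [0, 11].
Intervening on irrigation: fruit_count = 2*irrigation - 30. Reaching -44 requires irrigation = -7, outside [0, 11].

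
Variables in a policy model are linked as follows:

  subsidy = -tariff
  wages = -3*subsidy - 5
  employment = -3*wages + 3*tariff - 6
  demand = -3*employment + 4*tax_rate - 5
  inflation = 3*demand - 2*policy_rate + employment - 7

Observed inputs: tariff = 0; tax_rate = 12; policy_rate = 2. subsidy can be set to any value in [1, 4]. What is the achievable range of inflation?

-242 to -26

Intervening on subsidy fixes its value directly, overriding its dependence on tariff.
Substituting into the employment equation gives employment = 9*subsidy + 9.
Substituting into the demand equation gives demand = -27*subsidy + 16.
This gives inflation = -72*subsidy + 46.
Linear in subsidy, so extremes are at the endpoints: subsidy = 1 gives inflation = -26; subsidy = 4 gives inflation = -242.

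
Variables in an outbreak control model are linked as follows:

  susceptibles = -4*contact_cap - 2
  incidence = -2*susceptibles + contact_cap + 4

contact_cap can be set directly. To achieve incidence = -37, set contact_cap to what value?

Substituting into the incidence equation gives incidence = 9*contact_cap + 8.
Solve 9*contact_cap + 8 = -37: contact_cap = (-37 - 8) / 9 = -5.

contact_cap = -5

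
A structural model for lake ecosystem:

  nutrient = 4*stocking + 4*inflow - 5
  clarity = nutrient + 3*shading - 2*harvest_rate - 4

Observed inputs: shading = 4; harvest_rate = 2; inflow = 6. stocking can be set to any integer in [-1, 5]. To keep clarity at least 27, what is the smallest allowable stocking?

stocking = 1

Substituting into the nutrient equation gives nutrient = 4*stocking + 19.
Substituting into the clarity equation gives clarity = 4*stocking + 23.
Require 4*stocking + 23 ≥ 27, so stocking ≥ 1.
The smallest integer in [-1, 5] satisfying this is 1.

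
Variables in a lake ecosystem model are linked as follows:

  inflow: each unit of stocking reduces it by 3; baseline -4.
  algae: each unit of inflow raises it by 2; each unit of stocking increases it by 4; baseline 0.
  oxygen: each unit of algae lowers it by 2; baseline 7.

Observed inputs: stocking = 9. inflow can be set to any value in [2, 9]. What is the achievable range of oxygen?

-101 to -73

Intervening on inflow fixes its value directly, overriding its dependence on stocking.
Substituting into the algae equation gives algae = 2*inflow + 36.
This gives oxygen = -4*inflow - 65.
Linear in inflow, so extremes are at the endpoints: inflow = 2 gives oxygen = -73; inflow = 9 gives oxygen = -101.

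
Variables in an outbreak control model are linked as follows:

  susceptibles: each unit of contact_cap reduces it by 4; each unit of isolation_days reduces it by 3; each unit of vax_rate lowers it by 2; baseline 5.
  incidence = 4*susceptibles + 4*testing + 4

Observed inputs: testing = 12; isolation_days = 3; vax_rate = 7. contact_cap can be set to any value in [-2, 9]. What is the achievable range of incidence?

-164 to 12

Substituting into the susceptibles equation gives susceptibles = -4*contact_cap - 18.
incidence becomes -16*contact_cap - 20.
Linear in contact_cap, so extremes are at the endpoints: contact_cap = -2 gives incidence = 12; contact_cap = 9 gives incidence = -164.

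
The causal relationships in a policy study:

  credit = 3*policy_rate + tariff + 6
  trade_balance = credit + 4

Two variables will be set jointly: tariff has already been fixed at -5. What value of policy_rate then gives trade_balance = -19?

policy_rate = -8

With tariff held at -5:
Substituting into the credit equation gives credit = 3*policy_rate + 1.
Substituting into the trade_balance equation gives trade_balance = 3*policy_rate + 5.
Solve 3*policy_rate + 5 = -19: policy_rate = (-19 - 5) / 3 = -8.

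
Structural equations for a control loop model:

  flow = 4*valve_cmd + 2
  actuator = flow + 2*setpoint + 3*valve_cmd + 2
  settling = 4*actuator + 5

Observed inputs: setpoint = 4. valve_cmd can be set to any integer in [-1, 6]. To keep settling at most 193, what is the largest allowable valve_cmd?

valve_cmd = 5

Substituting into the actuator equation gives actuator = 7*valve_cmd + 12.
Substituting into the settling equation gives settling = 28*valve_cmd + 53.
Require 28*valve_cmd + 53 ≤ 193, so valve_cmd ≤ 5.
The largest integer in [-1, 6] satisfying this is 5.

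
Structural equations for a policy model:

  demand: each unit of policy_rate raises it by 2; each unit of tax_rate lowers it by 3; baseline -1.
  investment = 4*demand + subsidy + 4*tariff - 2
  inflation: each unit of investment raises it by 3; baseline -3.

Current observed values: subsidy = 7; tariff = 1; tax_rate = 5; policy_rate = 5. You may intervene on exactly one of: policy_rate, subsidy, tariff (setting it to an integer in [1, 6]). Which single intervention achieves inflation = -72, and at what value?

Intervening on policy_rate: with other inputs at their observed values, inflation = 24*policy_rate - 168. Solving for -72 gives policy_rate = 4, within [1, 6].
Intervening on subsidy: inflation = 3*subsidy - 69. Reaching -72 requires subsidy = -1, outside [1, 6].
Intervening on tariff: inflation = 12*tariff - 60. Reaching -72 requires tariff = -1, outside [1, 6].

set policy_rate = 4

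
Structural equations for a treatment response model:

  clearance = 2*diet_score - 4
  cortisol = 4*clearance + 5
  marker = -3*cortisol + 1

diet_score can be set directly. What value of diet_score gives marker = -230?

Substituting into the cortisol equation gives cortisol = 8*diet_score - 11.
Substituting into the marker equation gives marker = -24*diet_score + 34.
Solve -24*diet_score + 34 = -230: diet_score = (-230 - 34) / -24 = 11.

diet_score = 11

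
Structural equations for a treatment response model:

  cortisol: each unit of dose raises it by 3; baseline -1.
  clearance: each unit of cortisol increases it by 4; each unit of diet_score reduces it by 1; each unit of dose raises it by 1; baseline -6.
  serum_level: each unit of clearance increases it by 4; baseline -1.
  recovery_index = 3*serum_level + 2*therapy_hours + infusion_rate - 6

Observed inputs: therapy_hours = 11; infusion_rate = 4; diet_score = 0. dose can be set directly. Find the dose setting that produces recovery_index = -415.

dose = -2

Substituting into the clearance equation gives clearance = 13*dose - 10.
serum_level becomes 52*dose - 41.
Substituting into the recovery_index equation gives recovery_index = 156*dose - 103.
Solve 156*dose - 103 = -415: dose = (-415 + 103) / 156 = -2.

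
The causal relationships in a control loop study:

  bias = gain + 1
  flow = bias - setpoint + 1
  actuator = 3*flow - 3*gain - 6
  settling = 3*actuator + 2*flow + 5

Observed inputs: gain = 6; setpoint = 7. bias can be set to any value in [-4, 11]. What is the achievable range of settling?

Intervening on bias fixes its value directly, overriding its dependence on gain.
Substituting into the flow equation gives flow = bias - 6.
So actuator = 3*bias - 42.
Substituting into the settling equation gives settling = 11*bias - 133.
Linear in bias, so extremes are at the endpoints: bias = -4 gives settling = -177; bias = 11 gives settling = -12.

-177 to -12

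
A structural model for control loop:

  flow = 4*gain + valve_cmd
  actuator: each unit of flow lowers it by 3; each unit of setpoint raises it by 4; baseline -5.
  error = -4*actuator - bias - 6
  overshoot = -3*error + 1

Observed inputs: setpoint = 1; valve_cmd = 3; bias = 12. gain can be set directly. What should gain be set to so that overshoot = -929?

gain = 6

Substituting into the flow equation gives flow = 4*gain + 3.
Substituting into the actuator equation gives actuator = -12*gain - 10.
Substituting into the error equation gives error = 48*gain + 22.
This gives overshoot = -144*gain - 65.
Solve -144*gain - 65 = -929: gain = (-929 + 65) / -144 = 6.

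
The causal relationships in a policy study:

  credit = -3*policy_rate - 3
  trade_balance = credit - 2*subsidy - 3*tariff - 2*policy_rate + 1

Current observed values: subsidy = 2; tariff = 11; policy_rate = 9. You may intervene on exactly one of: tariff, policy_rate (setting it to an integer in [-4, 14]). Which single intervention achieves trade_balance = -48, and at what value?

Intervening on tariff: with other inputs at their observed values, trade_balance = -3*tariff - 51. Solving for -48 gives tariff = -1, within [-4, 14].
Intervening on policy_rate: trade_balance = -5*policy_rate - 39. Reaching -48 requires policy_rate = 9/5, not an integer.

set tariff = -1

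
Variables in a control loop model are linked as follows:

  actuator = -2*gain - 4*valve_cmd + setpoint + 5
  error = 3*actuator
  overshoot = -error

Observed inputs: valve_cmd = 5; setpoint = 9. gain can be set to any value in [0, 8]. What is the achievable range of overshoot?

18 to 66

Substituting into the actuator equation gives actuator = -2*gain - 6.
Substituting into the error equation gives error = -6*gain - 18.
Substituting into the overshoot equation gives overshoot = 6*gain + 18.
Linear in gain, so extremes are at the endpoints: gain = 0 gives overshoot = 18; gain = 8 gives overshoot = 66.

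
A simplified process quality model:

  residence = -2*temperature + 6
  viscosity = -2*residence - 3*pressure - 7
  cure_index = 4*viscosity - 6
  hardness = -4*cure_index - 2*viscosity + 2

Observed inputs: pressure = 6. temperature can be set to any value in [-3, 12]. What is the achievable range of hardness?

Substituting into the viscosity equation gives viscosity = 4*temperature - 37.
Substituting into the cure_index equation gives cure_index = 16*temperature - 154.
hardness becomes -72*temperature + 692.
Linear in temperature, so extremes are at the endpoints: temperature = -3 gives hardness = 908; temperature = 12 gives hardness = -172.

-172 to 908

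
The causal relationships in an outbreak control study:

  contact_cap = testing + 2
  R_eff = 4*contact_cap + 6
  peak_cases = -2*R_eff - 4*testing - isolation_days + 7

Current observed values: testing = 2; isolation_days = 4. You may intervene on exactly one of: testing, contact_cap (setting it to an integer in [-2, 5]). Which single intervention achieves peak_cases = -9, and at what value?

Intervening on testing: peak_cases = -12*testing - 25. Reaching -9 requires testing = -4/3, not an integer.
Intervening on contact_cap: with other inputs at their observed values, peak_cases = -8*contact_cap - 17. Solving for -9 gives contact_cap = -1, within [-2, 5].

set contact_cap = -1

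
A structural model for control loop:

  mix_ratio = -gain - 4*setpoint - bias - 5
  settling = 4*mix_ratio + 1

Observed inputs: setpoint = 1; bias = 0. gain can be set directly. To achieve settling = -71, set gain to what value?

gain = 9

Substituting into the mix_ratio equation gives mix_ratio = -gain - 9.
settling becomes -4*gain - 35.
Solve -4*gain - 35 = -71: gain = (-71 + 35) / -4 = 9.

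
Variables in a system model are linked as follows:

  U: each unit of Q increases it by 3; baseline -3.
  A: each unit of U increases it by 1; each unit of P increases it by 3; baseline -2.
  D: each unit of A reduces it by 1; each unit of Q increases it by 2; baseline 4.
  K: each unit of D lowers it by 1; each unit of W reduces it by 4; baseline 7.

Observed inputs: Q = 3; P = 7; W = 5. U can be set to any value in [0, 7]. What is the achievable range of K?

Intervening on U fixes its value directly, overriding its dependence on Q.
Substituting into the A equation gives A = U + 19.
Substituting into the D equation gives D = -U - 9.
Substituting into the K equation gives K = U - 4.
Linear in U, so extremes are at the endpoints: U = 0 gives K = -4; U = 7 gives K = 3.

-4 to 3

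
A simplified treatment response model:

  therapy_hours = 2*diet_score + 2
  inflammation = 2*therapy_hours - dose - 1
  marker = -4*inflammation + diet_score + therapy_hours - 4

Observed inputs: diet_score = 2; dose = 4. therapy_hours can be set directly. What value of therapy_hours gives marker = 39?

therapy_hours = -3

Intervening on therapy_hours fixes its value directly, overriding its dependence on diet_score.
Substituting into the inflammation equation gives inflammation = 2*therapy_hours - 5.
Substituting into the marker equation gives marker = -7*therapy_hours + 18.
Solve -7*therapy_hours + 18 = 39: therapy_hours = (39 - 18) / -7 = -3.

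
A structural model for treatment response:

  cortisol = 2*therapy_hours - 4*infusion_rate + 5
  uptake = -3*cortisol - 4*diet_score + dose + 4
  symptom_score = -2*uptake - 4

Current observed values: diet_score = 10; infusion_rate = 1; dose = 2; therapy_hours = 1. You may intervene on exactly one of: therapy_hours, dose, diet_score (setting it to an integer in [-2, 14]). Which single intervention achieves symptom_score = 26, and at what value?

set diet_score = 3

Intervening on therapy_hours: symptom_score = 12*therapy_hours + 70. Reaching 26 requires therapy_hours = -11/3, not an integer.
Intervening on dose: symptom_score = -2*dose + 86. Reaching 26 requires dose = 30, outside [-2, 14].
Intervening on diet_score: with other inputs at their observed values, symptom_score = 8*diet_score + 2. Solving for 26 gives diet_score = 3, within [-2, 14].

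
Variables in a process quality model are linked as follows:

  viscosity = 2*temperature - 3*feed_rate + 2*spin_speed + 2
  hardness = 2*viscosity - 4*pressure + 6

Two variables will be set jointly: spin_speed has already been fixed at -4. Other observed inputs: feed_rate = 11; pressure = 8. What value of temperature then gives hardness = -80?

With spin_speed held at -4:
Substituting into the viscosity equation gives viscosity = 2*temperature - 39.
hardness becomes 4*temperature - 104.
Solve 4*temperature - 104 = -80: temperature = (-80 + 104) / 4 = 6.

temperature = 6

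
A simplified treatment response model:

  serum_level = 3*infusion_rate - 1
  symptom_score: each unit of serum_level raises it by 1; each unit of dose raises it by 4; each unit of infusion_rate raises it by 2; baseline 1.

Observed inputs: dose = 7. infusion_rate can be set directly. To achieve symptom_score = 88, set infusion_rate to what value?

Substituting into the symptom_score equation gives symptom_score = 5*infusion_rate + 28.
Solve 5*infusion_rate + 28 = 88: infusion_rate = (88 - 28) / 5 = 12.

infusion_rate = 12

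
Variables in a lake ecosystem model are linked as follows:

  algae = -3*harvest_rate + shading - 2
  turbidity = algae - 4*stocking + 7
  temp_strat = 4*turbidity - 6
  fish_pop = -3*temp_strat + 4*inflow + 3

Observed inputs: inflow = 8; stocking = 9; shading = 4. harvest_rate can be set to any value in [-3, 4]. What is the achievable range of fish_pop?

269 to 521

Substituting into the algae equation gives algae = -3*harvest_rate + 2.
Substituting into the turbidity equation gives turbidity = -3*harvest_rate - 27.
Substituting into the temp_strat equation gives temp_strat = -12*harvest_rate - 114.
fish_pop becomes 36*harvest_rate + 377.
Linear in harvest_rate, so extremes are at the endpoints: harvest_rate = -3 gives fish_pop = 269; harvest_rate = 4 gives fish_pop = 521.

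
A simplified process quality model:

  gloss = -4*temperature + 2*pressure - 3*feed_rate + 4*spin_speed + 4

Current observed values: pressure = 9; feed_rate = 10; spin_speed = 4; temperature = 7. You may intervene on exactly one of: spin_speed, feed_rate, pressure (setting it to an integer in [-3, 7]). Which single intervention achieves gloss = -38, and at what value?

Intervening on spin_speed: gloss = 4*spin_speed - 36. Reaching -38 requires spin_speed = -1/2, not an integer.
Intervening on feed_rate: gloss = -3*feed_rate + 10. Reaching -38 requires feed_rate = 16, outside [-3, 7].
Intervening on pressure: with other inputs at their observed values, gloss = 2*pressure - 38. Solving for -38 gives pressure = 0, within [-3, 7].

set pressure = 0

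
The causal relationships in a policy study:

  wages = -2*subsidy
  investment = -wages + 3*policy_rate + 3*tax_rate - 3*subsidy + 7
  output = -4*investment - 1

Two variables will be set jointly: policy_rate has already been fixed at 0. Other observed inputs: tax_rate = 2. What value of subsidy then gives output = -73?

With policy_rate held at 0:
Substituting into the investment equation gives investment = -subsidy + 13.
This gives output = 4*subsidy - 53.
Solve 4*subsidy - 53 = -73: subsidy = (-73 + 53) / 4 = -5.

subsidy = -5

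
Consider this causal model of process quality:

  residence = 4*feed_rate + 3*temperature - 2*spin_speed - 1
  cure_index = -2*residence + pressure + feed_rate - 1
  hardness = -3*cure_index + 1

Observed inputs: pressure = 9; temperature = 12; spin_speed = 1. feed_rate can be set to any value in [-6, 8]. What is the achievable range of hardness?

49 to 343

Substituting into the residence equation gives residence = 4*feed_rate + 33.
Substituting into the cure_index equation gives cure_index = -7*feed_rate - 58.
Substituting into the hardness equation gives hardness = 21*feed_rate + 175.
Linear in feed_rate, so extremes are at the endpoints: feed_rate = -6 gives hardness = 49; feed_rate = 8 gives hardness = 343.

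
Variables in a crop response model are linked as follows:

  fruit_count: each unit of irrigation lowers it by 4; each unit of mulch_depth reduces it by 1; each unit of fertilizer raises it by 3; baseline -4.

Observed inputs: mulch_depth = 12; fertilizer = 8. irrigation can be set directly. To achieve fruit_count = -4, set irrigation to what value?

Substituting into the fruit_count equation gives fruit_count = -4*irrigation + 8.
Solve -4*irrigation + 8 = -4: irrigation = (-4 - 8) / -4 = 3.

irrigation = 3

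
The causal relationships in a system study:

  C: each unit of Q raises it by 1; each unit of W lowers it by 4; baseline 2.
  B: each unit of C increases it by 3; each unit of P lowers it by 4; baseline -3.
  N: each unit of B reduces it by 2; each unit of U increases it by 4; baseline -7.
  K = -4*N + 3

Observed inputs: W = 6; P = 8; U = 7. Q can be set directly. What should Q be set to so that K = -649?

Q = 10

Substituting into the C equation gives C = Q - 22.
This gives B = 3*Q - 101.
This gives N = -6*Q + 223.
K becomes 24*Q - 889.
Solve 24*Q - 889 = -649: Q = (-649 + 889) / 24 = 10.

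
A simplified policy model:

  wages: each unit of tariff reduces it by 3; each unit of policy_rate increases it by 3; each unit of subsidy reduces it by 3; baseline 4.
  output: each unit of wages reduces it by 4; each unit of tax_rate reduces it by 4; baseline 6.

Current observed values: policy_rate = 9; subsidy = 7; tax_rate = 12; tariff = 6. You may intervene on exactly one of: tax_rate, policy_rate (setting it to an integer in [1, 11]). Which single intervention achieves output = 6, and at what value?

Intervening on tax_rate: with other inputs at their observed values, output = -4*tax_rate + 38. Solving for 6 gives tax_rate = 8, within [1, 11].
Intervening on policy_rate: output = -12*policy_rate + 98. Reaching 6 requires policy_rate = 23/3, not an integer.

set tax_rate = 8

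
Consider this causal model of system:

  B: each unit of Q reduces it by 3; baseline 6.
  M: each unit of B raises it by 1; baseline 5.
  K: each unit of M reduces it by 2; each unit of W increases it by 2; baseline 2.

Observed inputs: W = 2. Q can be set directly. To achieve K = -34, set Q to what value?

Q = -3

Substituting into the M equation gives M = -3*Q + 11.
K becomes 6*Q - 16.
Solve 6*Q - 16 = -34: Q = (-34 + 16) / 6 = -3.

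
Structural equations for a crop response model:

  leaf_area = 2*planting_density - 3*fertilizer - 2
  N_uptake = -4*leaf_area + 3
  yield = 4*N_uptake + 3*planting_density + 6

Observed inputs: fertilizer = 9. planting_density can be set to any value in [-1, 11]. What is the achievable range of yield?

Substituting into the leaf_area equation gives leaf_area = 2*planting_density - 29.
Substituting into the N_uptake equation gives N_uptake = -8*planting_density + 119.
Substituting into the yield equation gives yield = -29*planting_density + 482.
Linear in planting_density, so extremes are at the endpoints: planting_density = -1 gives yield = 511; planting_density = 11 gives yield = 163.

163 to 511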